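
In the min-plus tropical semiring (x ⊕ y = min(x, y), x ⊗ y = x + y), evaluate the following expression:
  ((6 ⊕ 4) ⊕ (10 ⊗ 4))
((6 ⊕ 4) ⊕ (10 ⊗ 4)) = 4

Expand innermost to outermost. Recall ⊕ takes the minimum of its arguments and ⊗ takes their sum. Working out the expression ((6 ⊕ 4) ⊕ (10 ⊗ 4)) gives 4.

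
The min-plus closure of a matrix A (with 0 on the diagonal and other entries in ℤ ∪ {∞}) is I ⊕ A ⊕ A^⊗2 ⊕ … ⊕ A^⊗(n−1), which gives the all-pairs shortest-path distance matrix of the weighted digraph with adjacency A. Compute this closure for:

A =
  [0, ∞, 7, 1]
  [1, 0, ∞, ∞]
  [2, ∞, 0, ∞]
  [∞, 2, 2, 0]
Closure =
  [0, 3, 3, 1]
  [1, 0, 4, 2]
  [2, 5, 0, 3]
  [3, 2, 2, 0]

This is the Floyd-Warshall all-pairs shortest-path computation. For each intermediate vertex k = 0, 1, …, 3, update dist[i][j] ← min(dist[i][j], dist[i][k] + dist[k][j]). The final matrix gives, for each (i, j), the minimum total weight of any directed path from i to j (possibly empty when i = j).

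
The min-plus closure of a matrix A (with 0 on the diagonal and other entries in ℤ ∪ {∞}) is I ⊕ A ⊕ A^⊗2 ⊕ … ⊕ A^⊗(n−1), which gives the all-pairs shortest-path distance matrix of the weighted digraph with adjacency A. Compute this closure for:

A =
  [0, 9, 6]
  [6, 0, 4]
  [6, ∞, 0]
Closure =
  [0, 9, 6]
  [6, 0, 4]
  [6, 15, 0]

This is the Floyd-Warshall all-pairs shortest-path computation. For each intermediate vertex k = 0, 1, …, 2, update dist[i][j] ← min(dist[i][j], dist[i][k] + dist[k][j]). The final matrix gives, for each (i, j), the minimum total weight of any directed path from i to j (possibly empty when i = j).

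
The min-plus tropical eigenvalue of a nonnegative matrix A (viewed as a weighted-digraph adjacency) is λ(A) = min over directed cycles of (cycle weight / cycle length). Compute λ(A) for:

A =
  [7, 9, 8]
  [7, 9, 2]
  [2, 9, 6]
λ(A) = 13/3

Enumerate directed cycles and compute their means (weight / length). Sample:
  cycle 0 → 0: weight = 7, length = 1, mean = 7/1 ≈ 7.000
  cycle 1 → 1: weight = 9, length = 1, mean = 9/1 ≈ 9.000
  cycle 2 → 2: weight = 6, length = 1, mean = 6/1 ≈ 6.000
  cycle 0 → 1 → 0: weight = 16, length = 2, mean = 16/2 ≈ 8.000
  cycle 0 → 2 → 0: weight = 10, length = 2, mean = 10/2 ≈ 5.000
  cycle 1 → 0 → 1: weight = 16, length = 2, mean = 16/2 ≈ 8.000
Minimum mean = 4.333, attained e.g. along the cycle 0 → 1 → 2 → 0 with weight 13 and length 3. So λ(A) = 13/3 = 13/3.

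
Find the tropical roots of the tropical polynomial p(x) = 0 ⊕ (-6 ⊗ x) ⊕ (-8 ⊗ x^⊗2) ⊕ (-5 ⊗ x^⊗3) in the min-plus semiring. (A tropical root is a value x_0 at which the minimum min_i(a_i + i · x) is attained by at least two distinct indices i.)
Roots: {-3, 2, 6}

Each tropical root is a break point of the lower envelope of the lines y = a_i + i · x (there are 4 lines, with slopes 0, 1, ..., 3). Only the lines that attain the minimum somewhere contribute to roots; other lines are dominated. Here the surviving (envelope) indices are i = 3, i = 2, i = 1, i = 0.
Intersections between consecutive envelope lines give the roots: for adjacent envelope indices i < j the intersection is x = (a_i − a_j) / (j − i). Reading off the sorted break points: {-3, 2, 6}.
Verification: at each break x_0, at least two indices attain the minimum of min_i(a_i + i · x_0).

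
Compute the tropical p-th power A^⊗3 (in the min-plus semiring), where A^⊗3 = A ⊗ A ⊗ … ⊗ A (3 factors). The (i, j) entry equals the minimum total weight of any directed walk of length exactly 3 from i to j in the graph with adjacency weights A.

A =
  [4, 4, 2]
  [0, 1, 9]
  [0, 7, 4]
A^⊗3 =
  [5, 6, 4]
  [2, 3, 3]
  [2, 5, 6]

Each entry (A^⊗3)_ij equals the minimum over all length-3 walks i = v_0 → v_1 → … → v_3 = j of Σ_t A[v_t][v_{t+1}]. For example, for (i, j) = (0, 2) we minimise over 9 possible intermediate vertex sequences; the minimum is 4, attained along the walk 0 → 2 → 0 → 2.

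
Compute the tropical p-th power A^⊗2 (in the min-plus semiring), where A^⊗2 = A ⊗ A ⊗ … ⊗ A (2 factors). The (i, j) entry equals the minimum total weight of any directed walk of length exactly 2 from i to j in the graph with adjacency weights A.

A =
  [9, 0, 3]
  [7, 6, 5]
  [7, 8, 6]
A^⊗2 =
  [7, 6, 5]
  [12, 7, 10]
  [13, 7, 10]

Each entry (A^⊗2)_ij equals the minimum over all length-2 walks i = v_0 → v_1 → … → v_2 = j of Σ_t A[v_t][v_{t+1}]. For example, for (i, j) = (0, 2) we minimise over 3 possible intermediate vertex sequences; the minimum is 5, attained along the walk 0 → 1 → 2.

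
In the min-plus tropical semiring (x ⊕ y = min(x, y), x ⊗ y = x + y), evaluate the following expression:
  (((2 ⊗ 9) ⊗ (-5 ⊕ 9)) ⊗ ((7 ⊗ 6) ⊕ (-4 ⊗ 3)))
(((2 ⊗ 9) ⊗ (-5 ⊕ 9)) ⊗ ((7 ⊗ 6) ⊕ (-4 ⊗ 3))) = 5

Expand innermost to outermost. Recall ⊕ takes the minimum of its arguments and ⊗ takes their sum. Working out the expression (((2 ⊗ 9) ⊗ (-5 ⊕ 9)) ⊗ ((7 ⊗ 6) ⊕ (-4 ⊗ 3))) gives 5.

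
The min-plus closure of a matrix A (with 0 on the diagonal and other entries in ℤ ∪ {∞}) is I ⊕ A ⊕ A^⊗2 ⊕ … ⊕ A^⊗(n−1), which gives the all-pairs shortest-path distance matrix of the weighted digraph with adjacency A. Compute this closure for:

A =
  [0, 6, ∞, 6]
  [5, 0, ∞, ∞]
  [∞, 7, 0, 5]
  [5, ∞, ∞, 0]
Closure =
  [0, 6, ∞, 6]
  [5, 0, ∞, 11]
  [10, 7, 0, 5]
  [5, 11, ∞, 0]

This is the Floyd-Warshall all-pairs shortest-path computation. For each intermediate vertex k = 0, 1, …, 3, update dist[i][j] ← min(dist[i][j], dist[i][k] + dist[k][j]). The final matrix gives, for each (i, j), the minimum total weight of any directed path from i to j (possibly empty when i = j).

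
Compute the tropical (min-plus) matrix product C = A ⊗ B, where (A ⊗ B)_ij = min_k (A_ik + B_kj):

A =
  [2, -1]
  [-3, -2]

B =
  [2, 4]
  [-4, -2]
A ⊗ B =
  [-5, -3]
  [-6, -4]

Apply the min-plus product entry-by-entry:
  C[0][0] = min over k of (A[0][0] + B[0][0] = 2 + 2 = 4, A[0][1] + B[1][0] = -1 + -4 = -5) = -5 (attained at k = 1)
  C[0][1] = min over k of (A[0][0] + B[0][1] = 2 + 4 = 6, A[0][1] + B[1][1] = -1 + -2 = -3) = -3 (attained at k = 1)
  C[1][0] = min over k of (A[1][0] + B[0][0] = -3 + 2 = -1, A[1][1] + B[1][0] = -2 + -4 = -6) = -6 (attained at k = 1)
  C[1][1] = min over k of (A[1][0] + B[0][1] = -3 + 4 = 1, A[1][1] + B[1][1] = -2 + -2 = -4) = -4 (attained at k = 1)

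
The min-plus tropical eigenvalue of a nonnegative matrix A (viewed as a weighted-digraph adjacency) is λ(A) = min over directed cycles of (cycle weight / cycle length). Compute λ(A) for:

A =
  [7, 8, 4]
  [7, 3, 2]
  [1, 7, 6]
λ(A) = 5/2

Enumerate directed cycles and compute their means (weight / length). Sample:
  cycle 0 → 0: weight = 7, length = 1, mean = 7/1 ≈ 7.000
  cycle 1 → 1: weight = 3, length = 1, mean = 3/1 ≈ 3.000
  cycle 2 → 2: weight = 6, length = 1, mean = 6/1 ≈ 6.000
  cycle 0 → 1 → 0: weight = 15, length = 2, mean = 15/2 ≈ 7.500
  cycle 0 → 2 → 0: weight = 5, length = 2, mean = 5/2 ≈ 2.500
  cycle 1 → 0 → 1: weight = 15, length = 2, mean = 15/2 ≈ 7.500
Minimum mean = 2.500, attained e.g. along the cycle 0 → 2 → 0 with weight 5 and length 2. So λ(A) = 5/2 = 5/2.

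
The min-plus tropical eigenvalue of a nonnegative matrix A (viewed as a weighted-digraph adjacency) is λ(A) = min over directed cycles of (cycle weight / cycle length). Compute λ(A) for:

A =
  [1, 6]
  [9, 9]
λ(A) = 1

Enumerate directed cycles and compute their means (weight / length). Sample:
  cycle 0 → 0: weight = 1, length = 1, mean = 1/1 ≈ 1.000
  cycle 1 → 1: weight = 9, length = 1, mean = 9/1 ≈ 9.000
  cycle 0 → 1 → 0: weight = 15, length = 2, mean = 15/2 ≈ 7.500
  cycle 1 → 0 → 1: weight = 15, length = 2, mean = 15/2 ≈ 7.500
Minimum mean = 1.000, attained e.g. along the cycle 0 → 0 with weight 1 and length 1. So λ(A) = 1/1 = 1.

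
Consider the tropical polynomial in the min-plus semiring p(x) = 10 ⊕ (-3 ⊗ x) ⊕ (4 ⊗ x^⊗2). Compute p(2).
p(2) = -1

A tropical monomial a ⊗ x^⊗i evaluates to a + i · x. Evaluating each term at x = 2:
  Term 0 contributes 10 + 0 · 2 = 10
  Term 1 contributes -3 + 1 · 2 = -1
  Term 2 contributes 4 + 2 · 2 = 8
p(2) = ⊕ of these = min[10, -1, 8] = -1.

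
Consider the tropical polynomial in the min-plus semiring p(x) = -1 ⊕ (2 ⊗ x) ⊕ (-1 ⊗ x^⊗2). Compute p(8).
p(8) = -1

A tropical monomial a ⊗ x^⊗i evaluates to a + i · x. Evaluating each term at x = 8:
  Term 0 contributes -1 + 0 · 8 = -1
  Term 1 contributes 2 + 1 · 8 = 10
  Term 2 contributes -1 + 2 · 8 = 15
p(8) = ⊕ of these = min[-1, 10, 15] = -1.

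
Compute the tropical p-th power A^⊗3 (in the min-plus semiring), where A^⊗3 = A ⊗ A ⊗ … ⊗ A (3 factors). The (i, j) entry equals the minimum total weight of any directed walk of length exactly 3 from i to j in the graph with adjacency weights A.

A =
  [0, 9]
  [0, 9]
A^⊗3 =
  [0, 9]
  [0, 9]

Each entry (A^⊗3)_ij equals the minimum over all length-3 walks i = v_0 → v_1 → … → v_3 = j of Σ_t A[v_t][v_{t+1}]. For example, for (i, j) = (0, 1) we minimise over 4 possible intermediate vertex sequences; the minimum is 9, attained along the walk 0 → 0 → 0 → 1.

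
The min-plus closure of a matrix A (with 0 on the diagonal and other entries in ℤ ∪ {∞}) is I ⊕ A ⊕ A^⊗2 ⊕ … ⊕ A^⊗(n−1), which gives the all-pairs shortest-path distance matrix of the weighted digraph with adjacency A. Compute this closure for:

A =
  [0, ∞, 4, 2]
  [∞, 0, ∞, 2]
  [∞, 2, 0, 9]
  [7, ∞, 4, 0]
Closure =
  [0, 6, 4, 2]
  [9, 0, 6, 2]
  [11, 2, 0, 4]
  [7, 6, 4, 0]

This is the Floyd-Warshall all-pairs shortest-path computation. For each intermediate vertex k = 0, 1, …, 3, update dist[i][j] ← min(dist[i][j], dist[i][k] + dist[k][j]). The final matrix gives, for each (i, j), the minimum total weight of any directed path from i to j (possibly empty when i = j).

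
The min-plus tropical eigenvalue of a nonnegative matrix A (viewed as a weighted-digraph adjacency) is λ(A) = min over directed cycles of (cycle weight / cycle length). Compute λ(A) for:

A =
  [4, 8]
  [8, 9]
λ(A) = 4

Enumerate directed cycles and compute their means (weight / length). Sample:
  cycle 0 → 0: weight = 4, length = 1, mean = 4/1 ≈ 4.000
  cycle 1 → 1: weight = 9, length = 1, mean = 9/1 ≈ 9.000
  cycle 0 → 1 → 0: weight = 16, length = 2, mean = 16/2 ≈ 8.000
  cycle 1 → 0 → 1: weight = 16, length = 2, mean = 16/2 ≈ 8.000
Minimum mean = 4.000, attained e.g. along the cycle 0 → 0 with weight 4 and length 1. So λ(A) = 4/1 = 4.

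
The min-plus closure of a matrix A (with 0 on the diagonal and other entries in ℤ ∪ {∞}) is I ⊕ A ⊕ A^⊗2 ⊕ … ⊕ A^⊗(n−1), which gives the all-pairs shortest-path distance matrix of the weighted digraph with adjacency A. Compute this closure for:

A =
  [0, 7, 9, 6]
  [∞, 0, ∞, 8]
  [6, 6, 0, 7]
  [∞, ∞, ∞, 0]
Closure =
  [0, 7, 9, 6]
  [∞, 0, ∞, 8]
  [6, 6, 0, 7]
  [∞, ∞, ∞, 0]

This is the Floyd-Warshall all-pairs shortest-path computation. For each intermediate vertex k = 0, 1, …, 3, update dist[i][j] ← min(dist[i][j], dist[i][k] + dist[k][j]). The final matrix gives, for each (i, j), the minimum total weight of any directed path from i to j (possibly empty when i = j).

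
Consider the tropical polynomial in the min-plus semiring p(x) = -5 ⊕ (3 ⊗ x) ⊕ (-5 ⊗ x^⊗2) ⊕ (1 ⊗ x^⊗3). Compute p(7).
p(7) = -5

A tropical monomial a ⊗ x^⊗i evaluates to a + i · x. Evaluating each term at x = 7:
  Term 0 contributes -5 + 0 · 7 = -5
  Term 1 contributes 3 + 1 · 7 = 10
  Term 2 contributes -5 + 2 · 7 = 9
  Term 3 contributes 1 + 3 · 7 = 22
p(7) = ⊕ of these = min[-5, 10, 9, 22] = -5.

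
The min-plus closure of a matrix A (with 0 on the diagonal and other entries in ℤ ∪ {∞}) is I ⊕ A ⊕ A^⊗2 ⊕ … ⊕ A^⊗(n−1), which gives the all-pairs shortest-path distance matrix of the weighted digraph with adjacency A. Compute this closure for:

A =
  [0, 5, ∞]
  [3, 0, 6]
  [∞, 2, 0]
Closure =
  [0, 5, 11]
  [3, 0, 6]
  [5, 2, 0]

This is the Floyd-Warshall all-pairs shortest-path computation. For each intermediate vertex k = 0, 1, …, 2, update dist[i][j] ← min(dist[i][j], dist[i][k] + dist[k][j]). The final matrix gives, for each (i, j), the minimum total weight of any directed path from i to j (possibly empty when i = j).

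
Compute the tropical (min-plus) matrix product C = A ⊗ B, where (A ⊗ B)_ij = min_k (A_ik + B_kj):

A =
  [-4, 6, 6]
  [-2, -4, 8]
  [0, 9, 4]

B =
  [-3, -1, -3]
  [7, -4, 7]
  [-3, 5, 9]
A ⊗ B =
  [-7, -5, -7]
  [-5, -8, -5]
  [-3, -1, -3]

Apply the min-plus product entry-by-entry:
  C[0][0] = min over k of (A[0][0] + B[0][0] = -4 + -3 = -7, A[0][1] + B[1][0] = 6 + 7 = 13, A[0][2] + B[2][0] = 6 + -3 = 3) = -7 (attained at k = 0)
  C[0][1] = min over k of (A[0][0] + B[0][1] = -4 + -1 = -5, A[0][1] + B[1][1] = 6 + -4 = 2, A[0][2] + B[2][1] = 6 + 5 = 11) = -5 (attained at k = 0)
  C[0][2] = min over k of (A[0][0] + B[0][2] = -4 + -3 = -7, A[0][1] + B[1][2] = 6 + 7 = 13, A[0][2] + B[2][2] = 6 + 9 = 15) = -7 (attained at k = 0)
  C[1][0] = min over k of (A[1][0] + B[0][0] = -2 + -3 = -5, A[1][1] + B[1][0] = -4 + 7 = 3, A[1][2] + B[2][0] = 8 + -3 = 5) = -5 (attained at k = 0)
  C[1][1] = min over k of (A[1][0] + B[0][1] = -2 + -1 = -3, A[1][1] + B[1][1] = -4 + -4 = -8, A[1][2] + B[2][1] = 8 + 5 = 13) = -8 (attained at k = 1)
  C[1][2] = min over k of (A[1][0] + B[0][2] = -2 + -3 = -5, A[1][1] + B[1][2] = -4 + 7 = 3, A[1][2] + B[2][2] = 8 + 9 = 17) = -5 (attained at k = 0)
  C[2][0] = min over k of (A[2][0] + B[0][0] = 0 + -3 = -3, A[2][1] + B[1][0] = 9 + 7 = 16, A[2][2] + B[2][0] = 4 + -3 = 1) = -3 (attained at k = 0)
  C[2][1] = min over k of (A[2][0] + B[0][1] = 0 + -1 = -1, A[2][1] + B[1][1] = 9 + -4 = 5, A[2][2] + B[2][1] = 4 + 5 = 9) = -1 (attained at k = 0)
  C[2][2] = min over k of (A[2][0] + B[0][2] = 0 + -3 = -3, A[2][1] + B[1][2] = 9 + 7 = 16, A[2][2] + B[2][2] = 4 + 9 = 13) = -3 (attained at k = 0)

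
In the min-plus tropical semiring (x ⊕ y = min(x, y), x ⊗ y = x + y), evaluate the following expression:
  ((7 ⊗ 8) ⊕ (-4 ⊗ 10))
((7 ⊗ 8) ⊕ (-4 ⊗ 10)) = 6

Expand innermost to outermost. Recall ⊕ takes the minimum of its arguments and ⊗ takes their sum. Working out the expression ((7 ⊗ 8) ⊕ (-4 ⊗ 10)) gives 6.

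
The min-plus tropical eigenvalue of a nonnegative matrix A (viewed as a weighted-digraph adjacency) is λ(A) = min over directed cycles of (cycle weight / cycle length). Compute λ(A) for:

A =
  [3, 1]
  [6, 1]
λ(A) = 1

Enumerate directed cycles and compute their means (weight / length). Sample:
  cycle 0 → 0: weight = 3, length = 1, mean = 3/1 ≈ 3.000
  cycle 1 → 1: weight = 1, length = 1, mean = 1/1 ≈ 1.000
  cycle 0 → 1 → 0: weight = 7, length = 2, mean = 7/2 ≈ 3.500
  cycle 1 → 0 → 1: weight = 7, length = 2, mean = 7/2 ≈ 3.500
Minimum mean = 1.000, attained e.g. along the cycle 1 → 1 with weight 1 and length 1. So λ(A) = 1/1 = 1.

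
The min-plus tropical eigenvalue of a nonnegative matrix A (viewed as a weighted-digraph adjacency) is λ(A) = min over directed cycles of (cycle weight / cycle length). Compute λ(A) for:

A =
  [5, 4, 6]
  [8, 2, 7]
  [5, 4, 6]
λ(A) = 2

Enumerate directed cycles and compute their means (weight / length). Sample:
  cycle 0 → 0: weight = 5, length = 1, mean = 5/1 ≈ 5.000
  cycle 1 → 1: weight = 2, length = 1, mean = 2/1 ≈ 2.000
  cycle 2 → 2: weight = 6, length = 1, mean = 6/1 ≈ 6.000
  cycle 0 → 1 → 0: weight = 12, length = 2, mean = 12/2 ≈ 6.000
  cycle 0 → 2 → 0: weight = 11, length = 2, mean = 11/2 ≈ 5.500
  cycle 1 → 0 → 1: weight = 12, length = 2, mean = 12/2 ≈ 6.000
Minimum mean = 2.000, attained e.g. along the cycle 1 → 1 with weight 2 and length 1. So λ(A) = 2/1 = 2.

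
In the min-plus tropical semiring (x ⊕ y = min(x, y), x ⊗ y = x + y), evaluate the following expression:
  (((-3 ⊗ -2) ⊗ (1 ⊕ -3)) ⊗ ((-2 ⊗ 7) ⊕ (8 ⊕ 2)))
(((-3 ⊗ -2) ⊗ (1 ⊕ -3)) ⊗ ((-2 ⊗ 7) ⊕ (8 ⊕ 2))) = -6

Expand innermost to outermost. Recall ⊕ takes the minimum of its arguments and ⊗ takes their sum. Working out the expression (((-3 ⊗ -2) ⊗ (1 ⊕ -3)) ⊗ ((-2 ⊗ 7) ⊕ (8 ⊕ 2))) gives -6.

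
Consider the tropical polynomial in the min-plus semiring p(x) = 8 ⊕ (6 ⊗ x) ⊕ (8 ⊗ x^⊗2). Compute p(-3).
p(-3) = 2

A tropical monomial a ⊗ x^⊗i evaluates to a + i · x. Evaluating each term at x = -3:
  Term 0 contributes 8 + 0 · -3 = 8
  Term 1 contributes 6 + 1 · -3 = 3
  Term 2 contributes 8 + 2 · -3 = 2
p(-3) = ⊕ of these = min[8, 3, 2] = 2.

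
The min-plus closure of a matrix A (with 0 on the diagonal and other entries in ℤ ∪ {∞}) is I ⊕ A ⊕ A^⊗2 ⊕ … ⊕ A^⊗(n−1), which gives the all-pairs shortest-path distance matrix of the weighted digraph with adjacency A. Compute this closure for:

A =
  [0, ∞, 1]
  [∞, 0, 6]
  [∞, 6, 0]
Closure =
  [0, 7, 1]
  [∞, 0, 6]
  [∞, 6, 0]

This is the Floyd-Warshall all-pairs shortest-path computation. For each intermediate vertex k = 0, 1, …, 2, update dist[i][j] ← min(dist[i][j], dist[i][k] + dist[k][j]). The final matrix gives, for each (i, j), the minimum total weight of any directed path from i to j (possibly empty when i = j).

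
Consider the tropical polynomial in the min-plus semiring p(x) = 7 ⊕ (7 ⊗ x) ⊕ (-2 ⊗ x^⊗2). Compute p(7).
p(7) = 7

A tropical monomial a ⊗ x^⊗i evaluates to a + i · x. Evaluating each term at x = 7:
  Term 0 contributes 7 + 0 · 7 = 7
  Term 1 contributes 7 + 1 · 7 = 14
  Term 2 contributes -2 + 2 · 7 = 12
p(7) = ⊕ of these = min[7, 14, 12] = 7.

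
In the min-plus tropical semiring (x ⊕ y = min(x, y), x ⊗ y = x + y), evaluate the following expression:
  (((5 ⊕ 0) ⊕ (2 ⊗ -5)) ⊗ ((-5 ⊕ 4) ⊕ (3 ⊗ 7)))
(((5 ⊕ 0) ⊕ (2 ⊗ -5)) ⊗ ((-5 ⊕ 4) ⊕ (3 ⊗ 7))) = -8

Expand innermost to outermost. Recall ⊕ takes the minimum of its arguments and ⊗ takes their sum. Working out the expression (((5 ⊕ 0) ⊕ (2 ⊗ -5)) ⊗ ((-5 ⊕ 4) ⊕ (3 ⊗ 7))) gives -8.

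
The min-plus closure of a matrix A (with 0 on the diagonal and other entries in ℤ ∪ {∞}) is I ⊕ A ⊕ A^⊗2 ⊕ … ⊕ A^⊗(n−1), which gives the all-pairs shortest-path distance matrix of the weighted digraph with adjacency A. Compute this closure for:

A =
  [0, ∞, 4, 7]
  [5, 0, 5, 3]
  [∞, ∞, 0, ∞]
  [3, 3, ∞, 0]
Closure =
  [0, 10, 4, 7]
  [5, 0, 5, 3]
  [∞, ∞, 0, ∞]
  [3, 3, 7, 0]

This is the Floyd-Warshall all-pairs shortest-path computation. For each intermediate vertex k = 0, 1, …, 3, update dist[i][j] ← min(dist[i][j], dist[i][k] + dist[k][j]). The final matrix gives, for each (i, j), the minimum total weight of any directed path from i to j (possibly empty when i = j).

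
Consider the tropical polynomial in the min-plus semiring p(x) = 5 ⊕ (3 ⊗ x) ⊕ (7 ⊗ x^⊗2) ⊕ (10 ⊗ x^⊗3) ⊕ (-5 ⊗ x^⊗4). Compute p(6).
p(6) = 5

A tropical monomial a ⊗ x^⊗i evaluates to a + i · x. Evaluating each term at x = 6:
  Term 0 contributes 5 + 0 · 6 = 5
  Term 1 contributes 3 + 1 · 6 = 9
  Term 2 contributes 7 + 2 · 6 = 19
  Term 3 contributes 10 + 3 · 6 = 28
  Term 4 contributes -5 + 4 · 6 = 19
p(6) = ⊕ of these = min[5, 9, 19, 28, 19] = 5.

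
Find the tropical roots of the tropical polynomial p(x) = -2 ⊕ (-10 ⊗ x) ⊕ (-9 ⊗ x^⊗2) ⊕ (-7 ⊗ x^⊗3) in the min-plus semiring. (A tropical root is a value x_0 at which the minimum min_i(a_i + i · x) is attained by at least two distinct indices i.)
Roots: {-2, -1, 8}

Each tropical root is a break point of the lower envelope of the lines y = a_i + i · x (there are 4 lines, with slopes 0, 1, ..., 3). Only the lines that attain the minimum somewhere contribute to roots; other lines are dominated. Here the surviving (envelope) indices are i = 3, i = 2, i = 1, i = 0.
Intersections between consecutive envelope lines give the roots: for adjacent envelope indices i < j the intersection is x = (a_i − a_j) / (j − i). Reading off the sorted break points: {-2, -1, 8}.
Verification: at each break x_0, at least two indices attain the minimum of min_i(a_i + i · x_0).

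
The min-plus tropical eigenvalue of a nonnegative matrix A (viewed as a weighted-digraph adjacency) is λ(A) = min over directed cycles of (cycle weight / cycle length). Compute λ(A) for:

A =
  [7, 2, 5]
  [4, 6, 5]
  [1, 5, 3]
λ(A) = 8/3

Enumerate directed cycles and compute their means (weight / length). Sample:
  cycle 0 → 0: weight = 7, length = 1, mean = 7/1 ≈ 7.000
  cycle 1 → 1: weight = 6, length = 1, mean = 6/1 ≈ 6.000
  cycle 2 → 2: weight = 3, length = 1, mean = 3/1 ≈ 3.000
  cycle 0 → 1 → 0: weight = 6, length = 2, mean = 6/2 ≈ 3.000
  cycle 0 → 2 → 0: weight = 6, length = 2, mean = 6/2 ≈ 3.000
  cycle 1 → 0 → 1: weight = 6, length = 2, mean = 6/2 ≈ 3.000
Minimum mean = 2.667, attained e.g. along the cycle 0 → 1 → 2 → 0 with weight 8 and length 3. So λ(A) = 8/3 = 8/3.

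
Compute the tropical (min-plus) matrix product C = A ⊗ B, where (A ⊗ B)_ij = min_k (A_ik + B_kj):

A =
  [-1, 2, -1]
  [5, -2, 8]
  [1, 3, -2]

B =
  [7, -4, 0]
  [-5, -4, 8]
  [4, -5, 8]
A ⊗ B =
  [-3, -6, -1]
  [-7, -6, 5]
  [-2, -7, 1]

Apply the min-plus product entry-by-entry:
  C[0][0] = min over k of (A[0][0] + B[0][0] = -1 + 7 = 6, A[0][1] + B[1][0] = 2 + -5 = -3, A[0][2] + B[2][0] = -1 + 4 = 3) = -3 (attained at k = 1)
  C[0][1] = min over k of (A[0][0] + B[0][1] = -1 + -4 = -5, A[0][1] + B[1][1] = 2 + -4 = -2, A[0][2] + B[2][1] = -1 + -5 = -6) = -6 (attained at k = 2)
  C[0][2] = min over k of (A[0][0] + B[0][2] = -1 + 0 = -1, A[0][1] + B[1][2] = 2 + 8 = 10, A[0][2] + B[2][2] = -1 + 8 = 7) = -1 (attained at k = 0)
  C[1][0] = min over k of (A[1][0] + B[0][0] = 5 + 7 = 12, A[1][1] + B[1][0] = -2 + -5 = -7, A[1][2] + B[2][0] = 8 + 4 = 12) = -7 (attained at k = 1)
  C[1][1] = min over k of (A[1][0] + B[0][1] = 5 + -4 = 1, A[1][1] + B[1][1] = -2 + -4 = -6, A[1][2] + B[2][1] = 8 + -5 = 3) = -6 (attained at k = 1)
  C[1][2] = min over k of (A[1][0] + B[0][2] = 5 + 0 = 5, A[1][1] + B[1][2] = -2 + 8 = 6, A[1][2] + B[2][2] = 8 + 8 = 16) = 5 (attained at k = 0)
  C[2][0] = min over k of (A[2][0] + B[0][0] = 1 + 7 = 8, A[2][1] + B[1][0] = 3 + -5 = -2, A[2][2] + B[2][0] = -2 + 4 = 2) = -2 (attained at k = 1)
  C[2][1] = min over k of (A[2][0] + B[0][1] = 1 + -4 = -3, A[2][1] + B[1][1] = 3 + -4 = -1, A[2][2] + B[2][1] = -2 + -5 = -7) = -7 (attained at k = 2)
  C[2][2] = min over k of (A[2][0] + B[0][2] = 1 + 0 = 1, A[2][1] + B[1][2] = 3 + 8 = 11, A[2][2] + B[2][2] = -2 + 8 = 6) = 1 (attained at k = 0)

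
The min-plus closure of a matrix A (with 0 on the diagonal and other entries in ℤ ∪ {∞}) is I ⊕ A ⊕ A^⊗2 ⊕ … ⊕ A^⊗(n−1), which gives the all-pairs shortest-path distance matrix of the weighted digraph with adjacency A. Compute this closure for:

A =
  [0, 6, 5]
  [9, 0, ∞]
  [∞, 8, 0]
Closure =
  [0, 6, 5]
  [9, 0, 14]
  [17, 8, 0]

This is the Floyd-Warshall all-pairs shortest-path computation. For each intermediate vertex k = 0, 1, …, 2, update dist[i][j] ← min(dist[i][j], dist[i][k] + dist[k][j]). The final matrix gives, for each (i, j), the minimum total weight of any directed path from i to j (possibly empty when i = j).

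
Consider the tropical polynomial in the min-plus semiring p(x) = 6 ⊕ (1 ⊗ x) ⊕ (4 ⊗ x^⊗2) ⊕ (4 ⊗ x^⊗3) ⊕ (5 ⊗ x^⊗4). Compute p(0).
p(0) = 1

A tropical monomial a ⊗ x^⊗i evaluates to a + i · x. Evaluating each term at x = 0:
  Term 0 contributes 6 + 0 · 0 = 6
  Term 1 contributes 1 + 1 · 0 = 1
  Term 2 contributes 4 + 2 · 0 = 4
  Term 3 contributes 4 + 3 · 0 = 4
  Term 4 contributes 5 + 4 · 0 = 5
p(0) = ⊕ of these = min[6, 1, 4, 4, 5] = 1.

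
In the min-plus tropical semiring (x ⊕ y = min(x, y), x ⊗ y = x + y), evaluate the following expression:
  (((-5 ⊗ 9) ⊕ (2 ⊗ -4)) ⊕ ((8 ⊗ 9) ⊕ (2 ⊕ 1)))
(((-5 ⊗ 9) ⊕ (2 ⊗ -4)) ⊕ ((8 ⊗ 9) ⊕ (2 ⊕ 1))) = -2

Expand innermost to outermost. Recall ⊕ takes the minimum of its arguments and ⊗ takes their sum. Working out the expression (((-5 ⊗ 9) ⊕ (2 ⊗ -4)) ⊕ ((8 ⊗ 9) ⊕ (2 ⊕ 1))) gives -2.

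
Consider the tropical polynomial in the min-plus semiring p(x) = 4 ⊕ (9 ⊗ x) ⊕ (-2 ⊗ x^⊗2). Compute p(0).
p(0) = -2

A tropical monomial a ⊗ x^⊗i evaluates to a + i · x. Evaluating each term at x = 0:
  Term 0 contributes 4 + 0 · 0 = 4
  Term 1 contributes 9 + 1 · 0 = 9
  Term 2 contributes -2 + 2 · 0 = -2
p(0) = ⊕ of these = min[4, 9, -2] = -2.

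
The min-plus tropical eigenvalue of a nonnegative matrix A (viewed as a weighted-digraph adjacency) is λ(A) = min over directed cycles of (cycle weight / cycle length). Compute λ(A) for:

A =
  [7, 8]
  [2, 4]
λ(A) = 4

Enumerate directed cycles and compute their means (weight / length). Sample:
  cycle 0 → 0: weight = 7, length = 1, mean = 7/1 ≈ 7.000
  cycle 1 → 1: weight = 4, length = 1, mean = 4/1 ≈ 4.000
  cycle 0 → 1 → 0: weight = 10, length = 2, mean = 10/2 ≈ 5.000
  cycle 1 → 0 → 1: weight = 10, length = 2, mean = 10/2 ≈ 5.000
Minimum mean = 4.000, attained e.g. along the cycle 1 → 1 with weight 4 and length 1. So λ(A) = 4/1 = 4.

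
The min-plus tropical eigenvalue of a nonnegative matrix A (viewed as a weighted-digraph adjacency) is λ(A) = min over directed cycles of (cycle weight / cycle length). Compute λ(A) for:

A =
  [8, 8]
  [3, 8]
λ(A) = 11/2

Enumerate directed cycles and compute their means (weight / length). Sample:
  cycle 0 → 0: weight = 8, length = 1, mean = 8/1 ≈ 8.000
  cycle 1 → 1: weight = 8, length = 1, mean = 8/1 ≈ 8.000
  cycle 0 → 1 → 0: weight = 11, length = 2, mean = 11/2 ≈ 5.500
  cycle 1 → 0 → 1: weight = 11, length = 2, mean = 11/2 ≈ 5.500
Minimum mean = 5.500, attained e.g. along the cycle 0 → 1 → 0 with weight 11 and length 2. So λ(A) = 11/2 = 11/2.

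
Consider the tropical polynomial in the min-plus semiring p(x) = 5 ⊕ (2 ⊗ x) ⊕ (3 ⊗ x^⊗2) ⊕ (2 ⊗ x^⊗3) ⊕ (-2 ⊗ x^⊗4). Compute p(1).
p(1) = 2

A tropical monomial a ⊗ x^⊗i evaluates to a + i · x. Evaluating each term at x = 1:
  Term 0 contributes 5 + 0 · 1 = 5
  Term 1 contributes 2 + 1 · 1 = 3
  Term 2 contributes 3 + 2 · 1 = 5
  Term 3 contributes 2 + 3 · 1 = 5
  Term 4 contributes -2 + 4 · 1 = 2
p(1) = ⊕ of these = min[5, 3, 5, 5, 2] = 2.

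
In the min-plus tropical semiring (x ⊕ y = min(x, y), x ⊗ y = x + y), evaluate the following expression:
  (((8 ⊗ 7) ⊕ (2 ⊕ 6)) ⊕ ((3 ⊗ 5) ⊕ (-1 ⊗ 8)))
(((8 ⊗ 7) ⊕ (2 ⊕ 6)) ⊕ ((3 ⊗ 5) ⊕ (-1 ⊗ 8))) = 2

Expand innermost to outermost. Recall ⊕ takes the minimum of its arguments and ⊗ takes their sum. Working out the expression (((8 ⊗ 7) ⊕ (2 ⊕ 6)) ⊕ ((3 ⊗ 5) ⊕ (-1 ⊗ 8))) gives 2.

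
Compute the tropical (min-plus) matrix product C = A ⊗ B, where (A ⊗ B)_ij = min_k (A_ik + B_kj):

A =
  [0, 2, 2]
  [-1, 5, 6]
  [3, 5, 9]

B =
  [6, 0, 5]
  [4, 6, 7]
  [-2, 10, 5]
A ⊗ B =
  [0, 0, 5]
  [4, -1, 4]
  [7, 3, 8]

Apply the min-plus product entry-by-entry:
  C[0][0] = min over k of (A[0][0] + B[0][0] = 0 + 6 = 6, A[0][1] + B[1][0] = 2 + 4 = 6, A[0][2] + B[2][0] = 2 + -2 = 0) = 0 (attained at k = 2)
  C[0][1] = min over k of (A[0][0] + B[0][1] = 0 + 0 = 0, A[0][1] + B[1][1] = 2 + 6 = 8, A[0][2] + B[2][1] = 2 + 10 = 12) = 0 (attained at k = 0)
  C[0][2] = min over k of (A[0][0] + B[0][2] = 0 + 5 = 5, A[0][1] + B[1][2] = 2 + 7 = 9, A[0][2] + B[2][2] = 2 + 5 = 7) = 5 (attained at k = 0)
  C[1][0] = min over k of (A[1][0] + B[0][0] = -1 + 6 = 5, A[1][1] + B[1][0] = 5 + 4 = 9, A[1][2] + B[2][0] = 6 + -2 = 4) = 4 (attained at k = 2)
  C[1][1] = min over k of (A[1][0] + B[0][1] = -1 + 0 = -1, A[1][1] + B[1][1] = 5 + 6 = 11, A[1][2] + B[2][1] = 6 + 10 = 16) = -1 (attained at k = 0)
  C[1][2] = min over k of (A[1][0] + B[0][2] = -1 + 5 = 4, A[1][1] + B[1][2] = 5 + 7 = 12, A[1][2] + B[2][2] = 6 + 5 = 11) = 4 (attained at k = 0)
  C[2][0] = min over k of (A[2][0] + B[0][0] = 3 + 6 = 9, A[2][1] + B[1][0] = 5 + 4 = 9, A[2][2] + B[2][0] = 9 + -2 = 7) = 7 (attained at k = 2)
  C[2][1] = min over k of (A[2][0] + B[0][1] = 3 + 0 = 3, A[2][1] + B[1][1] = 5 + 6 = 11, A[2][2] + B[2][1] = 9 + 10 = 19) = 3 (attained at k = 0)
  C[2][2] = min over k of (A[2][0] + B[0][2] = 3 + 5 = 8, A[2][1] + B[1][2] = 5 + 7 = 12, A[2][2] + B[2][2] = 9 + 5 = 14) = 8 (attained at k = 0)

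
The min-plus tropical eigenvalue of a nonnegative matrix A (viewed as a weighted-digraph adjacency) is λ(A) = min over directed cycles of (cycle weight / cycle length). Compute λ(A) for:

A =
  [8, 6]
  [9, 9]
λ(A) = 15/2

Enumerate directed cycles and compute their means (weight / length). Sample:
  cycle 0 → 0: weight = 8, length = 1, mean = 8/1 ≈ 8.000
  cycle 1 → 1: weight = 9, length = 1, mean = 9/1 ≈ 9.000
  cycle 0 → 1 → 0: weight = 15, length = 2, mean = 15/2 ≈ 7.500
  cycle 1 → 0 → 1: weight = 15, length = 2, mean = 15/2 ≈ 7.500
Minimum mean = 7.500, attained e.g. along the cycle 0 → 1 → 0 with weight 15 and length 2. So λ(A) = 15/2 = 15/2.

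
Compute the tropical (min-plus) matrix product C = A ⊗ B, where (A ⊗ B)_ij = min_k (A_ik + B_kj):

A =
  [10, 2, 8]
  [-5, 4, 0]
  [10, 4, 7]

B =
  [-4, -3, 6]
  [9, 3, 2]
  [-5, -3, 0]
A ⊗ B =
  [3, 5, 4]
  [-9, -8, 0]
  [2, 4, 6]

Apply the min-plus product entry-by-entry:
  C[0][0] = min over k of (A[0][0] + B[0][0] = 10 + -4 = 6, A[0][1] + B[1][0] = 2 + 9 = 11, A[0][2] + B[2][0] = 8 + -5 = 3) = 3 (attained at k = 2)
  C[0][1] = min over k of (A[0][0] + B[0][1] = 10 + -3 = 7, A[0][1] + B[1][1] = 2 + 3 = 5, A[0][2] + B[2][1] = 8 + -3 = 5) = 5 (attained at k = 1)
  C[0][2] = min over k of (A[0][0] + B[0][2] = 10 + 6 = 16, A[0][1] + B[1][2] = 2 + 2 = 4, A[0][2] + B[2][2] = 8 + 0 = 8) = 4 (attained at k = 1)
  C[1][0] = min over k of (A[1][0] + B[0][0] = -5 + -4 = -9, A[1][1] + B[1][0] = 4 + 9 = 13, A[1][2] + B[2][0] = 0 + -5 = -5) = -9 (attained at k = 0)
  C[1][1] = min over k of (A[1][0] + B[0][1] = -5 + -3 = -8, A[1][1] + B[1][1] = 4 + 3 = 7, A[1][2] + B[2][1] = 0 + -3 = -3) = -8 (attained at k = 0)
  C[1][2] = min over k of (A[1][0] + B[0][2] = -5 + 6 = 1, A[1][1] + B[1][2] = 4 + 2 = 6, A[1][2] + B[2][2] = 0 + 0 = 0) = 0 (attained at k = 2)
  C[2][0] = min over k of (A[2][0] + B[0][0] = 10 + -4 = 6, A[2][1] + B[1][0] = 4 + 9 = 13, A[2][2] + B[2][0] = 7 + -5 = 2) = 2 (attained at k = 2)
  C[2][1] = min over k of (A[2][0] + B[0][1] = 10 + -3 = 7, A[2][1] + B[1][1] = 4 + 3 = 7, A[2][2] + B[2][1] = 7 + -3 = 4) = 4 (attained at k = 2)
  C[2][2] = min over k of (A[2][0] + B[0][2] = 10 + 6 = 16, A[2][1] + B[1][2] = 4 + 2 = 6, A[2][2] + B[2][2] = 7 + 0 = 7) = 6 (attained at k = 1)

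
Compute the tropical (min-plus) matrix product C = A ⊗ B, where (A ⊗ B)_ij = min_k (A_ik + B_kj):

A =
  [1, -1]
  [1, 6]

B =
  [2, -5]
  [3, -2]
A ⊗ B =
  [2, -4]
  [3, -4]

Apply the min-plus product entry-by-entry:
  C[0][0] = min over k of (A[0][0] + B[0][0] = 1 + 2 = 3, A[0][1] + B[1][0] = -1 + 3 = 2) = 2 (attained at k = 1)
  C[0][1] = min over k of (A[0][0] + B[0][1] = 1 + -5 = -4, A[0][1] + B[1][1] = -1 + -2 = -3) = -4 (attained at k = 0)
  C[1][0] = min over k of (A[1][0] + B[0][0] = 1 + 2 = 3, A[1][1] + B[1][0] = 6 + 3 = 9) = 3 (attained at k = 0)
  C[1][1] = min over k of (A[1][0] + B[0][1] = 1 + -5 = -4, A[1][1] + B[1][1] = 6 + -2 = 4) = -4 (attained at k = 0)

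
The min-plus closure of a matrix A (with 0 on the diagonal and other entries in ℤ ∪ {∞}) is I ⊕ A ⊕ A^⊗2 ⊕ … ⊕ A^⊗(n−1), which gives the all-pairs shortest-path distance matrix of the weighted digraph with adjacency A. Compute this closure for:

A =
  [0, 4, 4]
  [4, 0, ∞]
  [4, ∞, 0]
Closure =
  [0, 4, 4]
  [4, 0, 8]
  [4, 8, 0]

This is the Floyd-Warshall all-pairs shortest-path computation. For each intermediate vertex k = 0, 1, …, 2, update dist[i][j] ← min(dist[i][j], dist[i][k] + dist[k][j]). The final matrix gives, for each (i, j), the minimum total weight of any directed path from i to j (possibly empty when i = j).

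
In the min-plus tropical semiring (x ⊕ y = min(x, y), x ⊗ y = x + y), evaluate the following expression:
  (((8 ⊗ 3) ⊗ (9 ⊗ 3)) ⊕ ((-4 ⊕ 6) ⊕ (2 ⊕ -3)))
(((8 ⊗ 3) ⊗ (9 ⊗ 3)) ⊕ ((-4 ⊕ 6) ⊕ (2 ⊕ -3))) = -4

Expand innermost to outermost. Recall ⊕ takes the minimum of its arguments and ⊗ takes their sum. Working out the expression (((8 ⊗ 3) ⊗ (9 ⊗ 3)) ⊕ ((-4 ⊕ 6) ⊕ (2 ⊕ -3))) gives -4.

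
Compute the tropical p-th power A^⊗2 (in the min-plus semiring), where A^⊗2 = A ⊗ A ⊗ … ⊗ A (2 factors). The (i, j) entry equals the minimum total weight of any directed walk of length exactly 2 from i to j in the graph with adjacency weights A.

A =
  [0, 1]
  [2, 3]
A^⊗2 =
  [0, 1]
  [2, 3]

Each entry (A^⊗2)_ij equals the minimum over all length-2 walks i = v_0 → v_1 → … → v_2 = j of Σ_t A[v_t][v_{t+1}]. For example, for (i, j) = (0, 1) we minimise over 2 possible intermediate vertex sequences; the minimum is 1, attained along the walk 0 → 0 → 1.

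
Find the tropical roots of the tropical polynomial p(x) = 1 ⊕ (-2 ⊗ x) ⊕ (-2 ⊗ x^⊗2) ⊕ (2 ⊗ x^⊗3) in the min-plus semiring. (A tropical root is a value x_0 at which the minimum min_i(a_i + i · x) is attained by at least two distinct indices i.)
Roots: {-4, 0, 3}

Each tropical root is a break point of the lower envelope of the lines y = a_i + i · x (there are 4 lines, with slopes 0, 1, ..., 3). Only the lines that attain the minimum somewhere contribute to roots; other lines are dominated. Here the surviving (envelope) indices are i = 3, i = 2, i = 1, i = 0.
Intersections between consecutive envelope lines give the roots: for adjacent envelope indices i < j the intersection is x = (a_i − a_j) / (j − i). Reading off the sorted break points: {-4, 0, 3}.
Verification: at each break x_0, at least two indices attain the minimum of min_i(a_i + i · x_0).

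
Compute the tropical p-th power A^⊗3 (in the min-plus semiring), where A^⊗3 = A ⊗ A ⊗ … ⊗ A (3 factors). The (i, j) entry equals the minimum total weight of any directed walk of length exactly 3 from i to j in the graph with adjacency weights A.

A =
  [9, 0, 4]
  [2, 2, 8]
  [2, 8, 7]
A^⊗3 =
  [4, 2, 6]
  [4, 4, 8]
  [4, 4, 10]

Each entry (A^⊗3)_ij equals the minimum over all length-3 walks i = v_0 → v_1 → … → v_3 = j of Σ_t A[v_t][v_{t+1}]. For example, for (i, j) = (0, 2) we minimise over 9 possible intermediate vertex sequences; the minimum is 6, attained along the walk 0 → 1 → 0 → 2.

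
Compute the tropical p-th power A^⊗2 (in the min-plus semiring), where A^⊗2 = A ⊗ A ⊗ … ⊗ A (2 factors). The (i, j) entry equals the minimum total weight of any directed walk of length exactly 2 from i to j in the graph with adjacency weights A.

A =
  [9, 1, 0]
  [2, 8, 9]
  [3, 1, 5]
A^⊗2 =
  [3, 1, 5]
  [10, 3, 2]
  [3, 4, 3]

Each entry (A^⊗2)_ij equals the minimum over all length-2 walks i = v_0 → v_1 → … → v_2 = j of Σ_t A[v_t][v_{t+1}]. For example, for (i, j) = (0, 2) we minimise over 3 possible intermediate vertex sequences; the minimum is 5, attained along the walk 0 → 2 → 2.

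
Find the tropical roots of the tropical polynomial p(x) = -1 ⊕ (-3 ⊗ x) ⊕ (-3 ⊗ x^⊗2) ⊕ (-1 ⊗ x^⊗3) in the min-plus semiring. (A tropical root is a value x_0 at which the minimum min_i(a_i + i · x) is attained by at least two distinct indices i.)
Roots: {-2, 0, 2}

Each tropical root is a break point of the lower envelope of the lines y = a_i + i · x (there are 4 lines, with slopes 0, 1, ..., 3). Only the lines that attain the minimum somewhere contribute to roots; other lines are dominated. Here the surviving (envelope) indices are i = 3, i = 2, i = 1, i = 0.
Intersections between consecutive envelope lines give the roots: for adjacent envelope indices i < j the intersection is x = (a_i − a_j) / (j − i). Reading off the sorted break points: {-2, 0, 2}.
Verification: at each break x_0, at least two indices attain the minimum of min_i(a_i + i · x_0).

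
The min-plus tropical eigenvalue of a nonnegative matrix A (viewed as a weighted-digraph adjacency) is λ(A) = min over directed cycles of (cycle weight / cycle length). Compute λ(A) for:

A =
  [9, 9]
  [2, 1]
λ(A) = 1

Enumerate directed cycles and compute their means (weight / length). Sample:
  cycle 0 → 0: weight = 9, length = 1, mean = 9/1 ≈ 9.000
  cycle 1 → 1: weight = 1, length = 1, mean = 1/1 ≈ 1.000
  cycle 0 → 1 → 0: weight = 11, length = 2, mean = 11/2 ≈ 5.500
  cycle 1 → 0 → 1: weight = 11, length = 2, mean = 11/2 ≈ 5.500
Minimum mean = 1.000, attained e.g. along the cycle 1 → 1 with weight 1 and length 1. So λ(A) = 1/1 = 1.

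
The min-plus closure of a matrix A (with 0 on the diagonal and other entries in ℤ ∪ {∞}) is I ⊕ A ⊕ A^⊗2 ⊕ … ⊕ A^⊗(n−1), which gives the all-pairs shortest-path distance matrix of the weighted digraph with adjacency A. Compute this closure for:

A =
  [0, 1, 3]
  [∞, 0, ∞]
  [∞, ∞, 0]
Closure =
  [0, 1, 3]
  [∞, 0, ∞]
  [∞, ∞, 0]

This is the Floyd-Warshall all-pairs shortest-path computation. For each intermediate vertex k = 0, 1, …, 2, update dist[i][j] ← min(dist[i][j], dist[i][k] + dist[k][j]). The final matrix gives, for each (i, j), the minimum total weight of any directed path from i to j (possibly empty when i = j).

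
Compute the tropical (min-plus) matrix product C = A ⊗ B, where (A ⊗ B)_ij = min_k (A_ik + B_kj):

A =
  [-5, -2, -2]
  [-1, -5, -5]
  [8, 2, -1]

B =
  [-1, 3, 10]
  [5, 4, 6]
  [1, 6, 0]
A ⊗ B =
  [-6, -2, -2]
  [-4, -1, -5]
  [0, 5, -1]

Apply the min-plus product entry-by-entry:
  C[0][0] = min over k of (A[0][0] + B[0][0] = -5 + -1 = -6, A[0][1] + B[1][0] = -2 + 5 = 3, A[0][2] + B[2][0] = -2 + 1 = -1) = -6 (attained at k = 0)
  C[0][1] = min over k of (A[0][0] + B[0][1] = -5 + 3 = -2, A[0][1] + B[1][1] = -2 + 4 = 2, A[0][2] + B[2][1] = -2 + 6 = 4) = -2 (attained at k = 0)
  C[0][2] = min over k of (A[0][0] + B[0][2] = -5 + 10 = 5, A[0][1] + B[1][2] = -2 + 6 = 4, A[0][2] + B[2][2] = -2 + 0 = -2) = -2 (attained at k = 2)
  C[1][0] = min over k of (A[1][0] + B[0][0] = -1 + -1 = -2, A[1][1] + B[1][0] = -5 + 5 = 0, A[1][2] + B[2][0] = -5 + 1 = -4) = -4 (attained at k = 2)
  C[1][1] = min over k of (A[1][0] + B[0][1] = -1 + 3 = 2, A[1][1] + B[1][1] = -5 + 4 = -1, A[1][2] + B[2][1] = -5 + 6 = 1) = -1 (attained at k = 1)
  C[1][2] = min over k of (A[1][0] + B[0][2] = -1 + 10 = 9, A[1][1] + B[1][2] = -5 + 6 = 1, A[1][2] + B[2][2] = -5 + 0 = -5) = -5 (attained at k = 2)
  C[2][0] = min over k of (A[2][0] + B[0][0] = 8 + -1 = 7, A[2][1] + B[1][0] = 2 + 5 = 7, A[2][2] + B[2][0] = -1 + 1 = 0) = 0 (attained at k = 2)
  C[2][1] = min over k of (A[2][0] + B[0][1] = 8 + 3 = 11, A[2][1] + B[1][1] = 2 + 4 = 6, A[2][2] + B[2][1] = -1 + 6 = 5) = 5 (attained at k = 2)
  C[2][2] = min over k of (A[2][0] + B[0][2] = 8 + 10 = 18, A[2][1] + B[1][2] = 2 + 6 = 8, A[2][2] + B[2][2] = -1 + 0 = -1) = -1 (attained at k = 2)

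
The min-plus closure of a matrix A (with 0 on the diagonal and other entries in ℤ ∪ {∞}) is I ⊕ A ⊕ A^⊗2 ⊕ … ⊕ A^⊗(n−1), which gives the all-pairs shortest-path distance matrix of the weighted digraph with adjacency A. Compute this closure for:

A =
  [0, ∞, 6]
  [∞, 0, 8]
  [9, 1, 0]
Closure =
  [0, 7, 6]
  [17, 0, 8]
  [9, 1, 0]

This is the Floyd-Warshall all-pairs shortest-path computation. For each intermediate vertex k = 0, 1, …, 2, update dist[i][j] ← min(dist[i][j], dist[i][k] + dist[k][j]). The final matrix gives, for each (i, j), the minimum total weight of any directed path from i to j (possibly empty when i = j).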